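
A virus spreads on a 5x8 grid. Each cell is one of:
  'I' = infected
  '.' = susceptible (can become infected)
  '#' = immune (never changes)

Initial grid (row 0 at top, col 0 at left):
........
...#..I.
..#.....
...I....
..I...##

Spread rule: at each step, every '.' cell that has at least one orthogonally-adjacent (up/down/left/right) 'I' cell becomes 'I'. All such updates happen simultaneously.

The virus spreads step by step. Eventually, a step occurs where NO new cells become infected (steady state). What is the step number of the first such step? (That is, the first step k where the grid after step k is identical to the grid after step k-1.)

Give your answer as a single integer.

Answer: 7

Derivation:
Step 0 (initial): 3 infected
Step 1: +9 new -> 12 infected
Step 2: +11 new -> 23 infected
Step 3: +5 new -> 28 infected
Step 4: +3 new -> 31 infected
Step 5: +4 new -> 35 infected
Step 6: +1 new -> 36 infected
Step 7: +0 new -> 36 infected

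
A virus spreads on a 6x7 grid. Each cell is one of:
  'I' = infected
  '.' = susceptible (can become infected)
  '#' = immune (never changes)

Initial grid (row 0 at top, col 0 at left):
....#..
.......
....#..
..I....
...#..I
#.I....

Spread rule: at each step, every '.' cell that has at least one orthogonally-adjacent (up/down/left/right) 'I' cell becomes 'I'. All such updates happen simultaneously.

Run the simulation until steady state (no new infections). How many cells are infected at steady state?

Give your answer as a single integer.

Step 0 (initial): 3 infected
Step 1: +9 new -> 12 infected
Step 2: +11 new -> 23 infected
Step 3: +7 new -> 30 infected
Step 4: +6 new -> 36 infected
Step 5: +2 new -> 38 infected
Step 6: +0 new -> 38 infected

Answer: 38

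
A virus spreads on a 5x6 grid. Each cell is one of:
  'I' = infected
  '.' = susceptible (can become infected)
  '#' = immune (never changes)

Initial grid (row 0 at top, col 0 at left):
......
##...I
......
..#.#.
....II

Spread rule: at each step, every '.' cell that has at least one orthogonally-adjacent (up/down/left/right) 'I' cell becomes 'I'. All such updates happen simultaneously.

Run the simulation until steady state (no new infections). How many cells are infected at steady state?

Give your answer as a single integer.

Step 0 (initial): 3 infected
Step 1: +5 new -> 8 infected
Step 2: +5 new -> 13 infected
Step 3: +4 new -> 17 infected
Step 4: +4 new -> 21 infected
Step 5: +3 new -> 24 infected
Step 6: +2 new -> 26 infected
Step 7: +0 new -> 26 infected

Answer: 26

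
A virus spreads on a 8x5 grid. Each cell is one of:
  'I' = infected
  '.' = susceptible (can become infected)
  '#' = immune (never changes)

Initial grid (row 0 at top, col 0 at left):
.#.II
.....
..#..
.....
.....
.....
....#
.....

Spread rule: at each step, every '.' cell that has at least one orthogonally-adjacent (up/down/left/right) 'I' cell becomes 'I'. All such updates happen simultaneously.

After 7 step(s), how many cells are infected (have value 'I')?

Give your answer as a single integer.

Answer: 30

Derivation:
Step 0 (initial): 2 infected
Step 1: +3 new -> 5 infected
Step 2: +3 new -> 8 infected
Step 3: +3 new -> 11 infected
Step 4: +5 new -> 16 infected
Step 5: +6 new -> 22 infected
Step 6: +4 new -> 26 infected
Step 7: +4 new -> 30 infected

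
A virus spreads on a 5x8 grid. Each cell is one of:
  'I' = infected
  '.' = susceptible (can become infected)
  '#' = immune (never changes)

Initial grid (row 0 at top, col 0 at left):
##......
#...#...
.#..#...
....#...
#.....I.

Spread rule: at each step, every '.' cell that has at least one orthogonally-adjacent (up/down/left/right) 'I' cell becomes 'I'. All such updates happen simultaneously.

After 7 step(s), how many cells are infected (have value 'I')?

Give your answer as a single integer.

Answer: 29

Derivation:
Step 0 (initial): 1 infected
Step 1: +3 new -> 4 infected
Step 2: +4 new -> 8 infected
Step 3: +4 new -> 12 infected
Step 4: +5 new -> 17 infected
Step 5: +5 new -> 22 infected
Step 6: +4 new -> 26 infected
Step 7: +3 new -> 29 infected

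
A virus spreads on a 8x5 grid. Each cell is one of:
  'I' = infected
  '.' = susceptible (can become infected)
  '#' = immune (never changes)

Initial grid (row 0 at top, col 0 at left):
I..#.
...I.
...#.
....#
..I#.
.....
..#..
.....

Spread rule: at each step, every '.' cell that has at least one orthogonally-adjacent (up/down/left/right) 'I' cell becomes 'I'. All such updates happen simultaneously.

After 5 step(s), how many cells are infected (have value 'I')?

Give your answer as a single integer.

Step 0 (initial): 3 infected
Step 1: +7 new -> 10 infected
Step 2: +11 new -> 21 infected
Step 3: +6 new -> 27 infected
Step 4: +5 new -> 32 infected
Step 5: +3 new -> 35 infected

Answer: 35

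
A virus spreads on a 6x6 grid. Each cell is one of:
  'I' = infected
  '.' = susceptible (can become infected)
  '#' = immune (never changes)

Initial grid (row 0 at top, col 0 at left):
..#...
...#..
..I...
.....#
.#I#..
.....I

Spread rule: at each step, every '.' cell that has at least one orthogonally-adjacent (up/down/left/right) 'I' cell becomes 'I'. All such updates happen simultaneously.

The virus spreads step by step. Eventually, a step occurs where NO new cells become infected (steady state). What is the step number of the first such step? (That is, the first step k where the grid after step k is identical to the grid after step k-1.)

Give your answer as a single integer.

Step 0 (initial): 3 infected
Step 1: +7 new -> 10 infected
Step 2: +8 new -> 18 infected
Step 3: +7 new -> 25 infected
Step 4: +4 new -> 29 infected
Step 5: +2 new -> 31 infected
Step 6: +0 new -> 31 infected

Answer: 6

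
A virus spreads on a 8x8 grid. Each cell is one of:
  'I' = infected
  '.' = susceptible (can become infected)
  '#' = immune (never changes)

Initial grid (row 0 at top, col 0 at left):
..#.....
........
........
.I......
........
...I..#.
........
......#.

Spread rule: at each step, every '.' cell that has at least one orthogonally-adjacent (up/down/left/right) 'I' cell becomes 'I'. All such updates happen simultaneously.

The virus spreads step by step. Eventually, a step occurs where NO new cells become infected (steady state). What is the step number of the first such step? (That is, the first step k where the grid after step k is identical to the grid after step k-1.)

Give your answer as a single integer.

Step 0 (initial): 2 infected
Step 1: +8 new -> 10 infected
Step 2: +12 new -> 22 infected
Step 3: +11 new -> 33 infected
Step 4: +9 new -> 42 infected
Step 5: +7 new -> 49 infected
Step 6: +6 new -> 55 infected
Step 7: +3 new -> 58 infected
Step 8: +2 new -> 60 infected
Step 9: +1 new -> 61 infected
Step 10: +0 new -> 61 infected

Answer: 10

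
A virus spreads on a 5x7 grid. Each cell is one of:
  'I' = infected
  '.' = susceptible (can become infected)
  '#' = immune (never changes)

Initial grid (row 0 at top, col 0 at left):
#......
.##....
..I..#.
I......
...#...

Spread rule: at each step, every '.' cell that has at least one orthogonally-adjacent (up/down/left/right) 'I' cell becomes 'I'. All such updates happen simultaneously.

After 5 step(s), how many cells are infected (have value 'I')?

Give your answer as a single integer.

Step 0 (initial): 2 infected
Step 1: +6 new -> 8 infected
Step 2: +6 new -> 14 infected
Step 3: +3 new -> 17 infected
Step 4: +5 new -> 22 infected
Step 5: +5 new -> 27 infected

Answer: 27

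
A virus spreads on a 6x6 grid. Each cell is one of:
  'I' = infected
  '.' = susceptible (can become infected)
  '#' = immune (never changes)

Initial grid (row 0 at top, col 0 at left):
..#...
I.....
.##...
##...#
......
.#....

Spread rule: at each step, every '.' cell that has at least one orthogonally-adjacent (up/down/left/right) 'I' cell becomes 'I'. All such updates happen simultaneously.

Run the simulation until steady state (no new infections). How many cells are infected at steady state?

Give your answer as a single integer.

Answer: 29

Derivation:
Step 0 (initial): 1 infected
Step 1: +3 new -> 4 infected
Step 2: +2 new -> 6 infected
Step 3: +1 new -> 7 infected
Step 4: +3 new -> 10 infected
Step 5: +4 new -> 14 infected
Step 6: +5 new -> 19 infected
Step 7: +3 new -> 22 infected
Step 8: +4 new -> 26 infected
Step 9: +2 new -> 28 infected
Step 10: +1 new -> 29 infected
Step 11: +0 new -> 29 infected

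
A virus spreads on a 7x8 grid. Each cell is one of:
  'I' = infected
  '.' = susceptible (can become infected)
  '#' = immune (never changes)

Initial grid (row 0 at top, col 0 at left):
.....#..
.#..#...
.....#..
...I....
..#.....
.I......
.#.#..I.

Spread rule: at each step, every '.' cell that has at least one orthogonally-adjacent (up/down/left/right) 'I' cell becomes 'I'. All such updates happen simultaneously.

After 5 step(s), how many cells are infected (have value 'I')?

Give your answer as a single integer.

Answer: 44

Derivation:
Step 0 (initial): 3 infected
Step 1: +10 new -> 13 infected
Step 2: +14 new -> 27 infected
Step 3: +8 new -> 35 infected
Step 4: +5 new -> 40 infected
Step 5: +4 new -> 44 infected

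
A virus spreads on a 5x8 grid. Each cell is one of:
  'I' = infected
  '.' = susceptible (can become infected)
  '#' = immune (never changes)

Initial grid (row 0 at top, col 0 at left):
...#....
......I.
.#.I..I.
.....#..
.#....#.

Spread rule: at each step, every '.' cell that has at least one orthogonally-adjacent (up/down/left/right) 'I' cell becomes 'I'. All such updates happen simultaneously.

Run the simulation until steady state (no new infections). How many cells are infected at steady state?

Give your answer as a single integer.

Answer: 35

Derivation:
Step 0 (initial): 3 infected
Step 1: +10 new -> 13 infected
Step 2: +8 new -> 21 infected
Step 3: +7 new -> 28 infected
Step 4: +4 new -> 32 infected
Step 5: +3 new -> 35 infected
Step 6: +0 new -> 35 infected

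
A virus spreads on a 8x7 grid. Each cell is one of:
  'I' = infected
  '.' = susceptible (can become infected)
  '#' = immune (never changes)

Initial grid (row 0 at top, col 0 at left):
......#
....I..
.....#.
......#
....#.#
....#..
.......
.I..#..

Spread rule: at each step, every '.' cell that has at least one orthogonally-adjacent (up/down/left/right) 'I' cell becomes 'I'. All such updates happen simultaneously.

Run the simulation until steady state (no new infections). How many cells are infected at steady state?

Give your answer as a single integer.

Answer: 49

Derivation:
Step 0 (initial): 2 infected
Step 1: +7 new -> 9 infected
Step 2: +10 new -> 19 infected
Step 3: +10 new -> 29 infected
Step 4: +11 new -> 40 infected
Step 5: +5 new -> 45 infected
Step 6: +3 new -> 48 infected
Step 7: +1 new -> 49 infected
Step 8: +0 new -> 49 infected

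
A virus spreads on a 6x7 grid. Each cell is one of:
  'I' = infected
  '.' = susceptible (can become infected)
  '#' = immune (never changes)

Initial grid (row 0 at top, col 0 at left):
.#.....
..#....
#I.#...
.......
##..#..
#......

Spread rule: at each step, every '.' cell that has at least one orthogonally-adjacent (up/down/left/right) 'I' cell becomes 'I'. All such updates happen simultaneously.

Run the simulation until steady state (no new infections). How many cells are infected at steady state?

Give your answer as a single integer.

Step 0 (initial): 1 infected
Step 1: +3 new -> 4 infected
Step 2: +3 new -> 7 infected
Step 3: +3 new -> 10 infected
Step 4: +3 new -> 13 infected
Step 5: +4 new -> 17 infected
Step 6: +5 new -> 22 infected
Step 7: +6 new -> 28 infected
Step 8: +4 new -> 32 infected
Step 9: +2 new -> 34 infected
Step 10: +0 new -> 34 infected

Answer: 34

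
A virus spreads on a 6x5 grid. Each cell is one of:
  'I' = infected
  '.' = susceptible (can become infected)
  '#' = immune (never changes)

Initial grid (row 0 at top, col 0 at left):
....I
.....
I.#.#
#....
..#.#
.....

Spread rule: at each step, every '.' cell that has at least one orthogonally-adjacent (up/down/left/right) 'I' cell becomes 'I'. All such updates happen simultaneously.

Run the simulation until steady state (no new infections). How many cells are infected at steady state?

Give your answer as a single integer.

Answer: 25

Derivation:
Step 0 (initial): 2 infected
Step 1: +4 new -> 6 infected
Step 2: +5 new -> 11 infected
Step 3: +5 new -> 16 infected
Step 4: +3 new -> 19 infected
Step 5: +4 new -> 23 infected
Step 6: +1 new -> 24 infected
Step 7: +1 new -> 25 infected
Step 8: +0 new -> 25 infected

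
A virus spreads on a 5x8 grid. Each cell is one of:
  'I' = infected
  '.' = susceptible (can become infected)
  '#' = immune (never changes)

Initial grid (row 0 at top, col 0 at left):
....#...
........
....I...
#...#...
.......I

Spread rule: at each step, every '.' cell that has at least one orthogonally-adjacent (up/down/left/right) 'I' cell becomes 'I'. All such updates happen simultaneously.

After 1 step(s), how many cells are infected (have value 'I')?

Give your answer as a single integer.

Step 0 (initial): 2 infected
Step 1: +5 new -> 7 infected

Answer: 7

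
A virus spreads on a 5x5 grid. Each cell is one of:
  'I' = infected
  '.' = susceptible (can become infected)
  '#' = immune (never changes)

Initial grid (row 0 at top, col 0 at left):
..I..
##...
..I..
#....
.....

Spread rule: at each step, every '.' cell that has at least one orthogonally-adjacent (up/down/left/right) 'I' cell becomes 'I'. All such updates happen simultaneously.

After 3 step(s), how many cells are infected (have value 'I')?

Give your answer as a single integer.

Answer: 20

Derivation:
Step 0 (initial): 2 infected
Step 1: +6 new -> 8 infected
Step 2: +8 new -> 16 infected
Step 3: +4 new -> 20 infected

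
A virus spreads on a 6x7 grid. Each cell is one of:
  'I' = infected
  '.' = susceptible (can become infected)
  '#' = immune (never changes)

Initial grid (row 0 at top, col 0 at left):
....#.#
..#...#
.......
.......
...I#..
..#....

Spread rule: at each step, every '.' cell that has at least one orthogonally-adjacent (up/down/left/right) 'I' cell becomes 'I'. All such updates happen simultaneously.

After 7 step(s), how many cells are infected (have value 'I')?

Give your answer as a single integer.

Step 0 (initial): 1 infected
Step 1: +3 new -> 4 infected
Step 2: +5 new -> 9 infected
Step 3: +8 new -> 17 infected
Step 4: +9 new -> 26 infected
Step 5: +6 new -> 32 infected
Step 6: +3 new -> 35 infected
Step 7: +1 new -> 36 infected

Answer: 36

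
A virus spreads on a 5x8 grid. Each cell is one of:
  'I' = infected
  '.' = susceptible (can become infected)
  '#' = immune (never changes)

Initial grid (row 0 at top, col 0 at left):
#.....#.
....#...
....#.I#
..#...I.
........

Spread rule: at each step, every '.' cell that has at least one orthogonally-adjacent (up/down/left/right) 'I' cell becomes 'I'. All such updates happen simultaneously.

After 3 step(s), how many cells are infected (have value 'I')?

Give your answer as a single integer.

Step 0 (initial): 2 infected
Step 1: +5 new -> 7 infected
Step 2: +5 new -> 12 infected
Step 3: +4 new -> 16 infected

Answer: 16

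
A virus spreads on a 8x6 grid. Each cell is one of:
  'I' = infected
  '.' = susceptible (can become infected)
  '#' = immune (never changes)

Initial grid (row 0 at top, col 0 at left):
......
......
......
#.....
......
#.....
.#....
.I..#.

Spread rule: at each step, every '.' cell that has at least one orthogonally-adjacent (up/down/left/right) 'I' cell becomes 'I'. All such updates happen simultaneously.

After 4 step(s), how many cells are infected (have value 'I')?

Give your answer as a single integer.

Step 0 (initial): 1 infected
Step 1: +2 new -> 3 infected
Step 2: +3 new -> 6 infected
Step 3: +2 new -> 8 infected
Step 4: +4 new -> 12 infected

Answer: 12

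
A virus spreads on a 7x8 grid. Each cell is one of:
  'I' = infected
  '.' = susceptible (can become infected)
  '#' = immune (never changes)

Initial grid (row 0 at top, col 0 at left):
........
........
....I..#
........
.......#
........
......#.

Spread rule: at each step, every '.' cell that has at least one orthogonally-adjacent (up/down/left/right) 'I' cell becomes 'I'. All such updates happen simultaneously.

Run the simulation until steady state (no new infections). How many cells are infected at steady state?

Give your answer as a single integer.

Step 0 (initial): 1 infected
Step 1: +4 new -> 5 infected
Step 2: +8 new -> 13 infected
Step 3: +10 new -> 23 infected
Step 4: +12 new -> 35 infected
Step 5: +9 new -> 44 infected
Step 6: +5 new -> 49 infected
Step 7: +3 new -> 52 infected
Step 8: +1 new -> 53 infected
Step 9: +0 new -> 53 infected

Answer: 53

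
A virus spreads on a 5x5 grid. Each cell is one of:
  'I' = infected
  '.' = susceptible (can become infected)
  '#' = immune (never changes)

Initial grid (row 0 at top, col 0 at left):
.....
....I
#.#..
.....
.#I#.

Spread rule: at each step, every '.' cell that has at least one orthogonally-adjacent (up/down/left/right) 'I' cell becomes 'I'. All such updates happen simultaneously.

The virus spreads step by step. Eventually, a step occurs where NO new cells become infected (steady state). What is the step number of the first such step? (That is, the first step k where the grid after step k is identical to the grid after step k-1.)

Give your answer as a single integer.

Step 0 (initial): 2 infected
Step 1: +4 new -> 6 infected
Step 2: +6 new -> 12 infected
Step 3: +5 new -> 17 infected
Step 4: +3 new -> 20 infected
Step 5: +1 new -> 21 infected
Step 6: +0 new -> 21 infected

Answer: 6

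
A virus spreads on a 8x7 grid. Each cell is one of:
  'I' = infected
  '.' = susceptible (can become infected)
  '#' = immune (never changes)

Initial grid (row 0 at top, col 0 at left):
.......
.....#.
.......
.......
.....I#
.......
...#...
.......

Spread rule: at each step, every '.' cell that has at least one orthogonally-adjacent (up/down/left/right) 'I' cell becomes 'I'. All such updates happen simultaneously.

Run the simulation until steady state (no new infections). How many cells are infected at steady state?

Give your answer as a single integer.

Answer: 53

Derivation:
Step 0 (initial): 1 infected
Step 1: +3 new -> 4 infected
Step 2: +7 new -> 11 infected
Step 3: +8 new -> 19 infected
Step 4: +8 new -> 27 infected
Step 5: +9 new -> 36 infected
Step 6: +8 new -> 44 infected
Step 7: +5 new -> 49 infected
Step 8: +3 new -> 52 infected
Step 9: +1 new -> 53 infected
Step 10: +0 new -> 53 infected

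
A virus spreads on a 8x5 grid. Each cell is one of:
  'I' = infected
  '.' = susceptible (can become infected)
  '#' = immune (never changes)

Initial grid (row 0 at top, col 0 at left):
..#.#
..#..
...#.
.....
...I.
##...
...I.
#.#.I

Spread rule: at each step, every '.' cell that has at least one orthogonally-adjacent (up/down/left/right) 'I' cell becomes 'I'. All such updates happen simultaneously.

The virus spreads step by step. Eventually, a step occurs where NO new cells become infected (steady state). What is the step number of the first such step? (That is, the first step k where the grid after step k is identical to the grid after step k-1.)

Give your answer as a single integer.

Step 0 (initial): 3 infected
Step 1: +7 new -> 10 infected
Step 2: +6 new -> 16 infected
Step 3: +6 new -> 22 infected
Step 4: +3 new -> 25 infected
Step 5: +3 new -> 28 infected
Step 6: +3 new -> 31 infected
Step 7: +1 new -> 32 infected
Step 8: +0 new -> 32 infected

Answer: 8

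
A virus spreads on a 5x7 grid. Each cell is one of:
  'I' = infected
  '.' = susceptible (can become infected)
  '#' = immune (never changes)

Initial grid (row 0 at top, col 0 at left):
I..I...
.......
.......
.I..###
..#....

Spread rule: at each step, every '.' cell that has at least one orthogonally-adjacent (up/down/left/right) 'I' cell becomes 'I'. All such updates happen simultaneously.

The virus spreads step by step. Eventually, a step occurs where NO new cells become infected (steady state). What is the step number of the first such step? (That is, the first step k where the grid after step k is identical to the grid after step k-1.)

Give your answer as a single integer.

Answer: 7

Derivation:
Step 0 (initial): 3 infected
Step 1: +9 new -> 12 infected
Step 2: +9 new -> 21 infected
Step 3: +4 new -> 25 infected
Step 4: +3 new -> 28 infected
Step 5: +2 new -> 30 infected
Step 6: +1 new -> 31 infected
Step 7: +0 new -> 31 infected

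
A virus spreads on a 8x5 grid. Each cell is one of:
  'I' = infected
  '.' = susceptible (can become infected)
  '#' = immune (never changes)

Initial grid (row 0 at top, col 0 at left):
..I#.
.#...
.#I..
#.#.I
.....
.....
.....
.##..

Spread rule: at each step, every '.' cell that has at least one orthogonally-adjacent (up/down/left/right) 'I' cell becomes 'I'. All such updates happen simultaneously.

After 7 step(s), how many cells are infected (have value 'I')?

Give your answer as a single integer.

Answer: 32

Derivation:
Step 0 (initial): 3 infected
Step 1: +6 new -> 9 infected
Step 2: +5 new -> 14 infected
Step 3: +5 new -> 19 infected
Step 4: +5 new -> 24 infected
Step 5: +5 new -> 29 infected
Step 6: +2 new -> 31 infected
Step 7: +1 new -> 32 infected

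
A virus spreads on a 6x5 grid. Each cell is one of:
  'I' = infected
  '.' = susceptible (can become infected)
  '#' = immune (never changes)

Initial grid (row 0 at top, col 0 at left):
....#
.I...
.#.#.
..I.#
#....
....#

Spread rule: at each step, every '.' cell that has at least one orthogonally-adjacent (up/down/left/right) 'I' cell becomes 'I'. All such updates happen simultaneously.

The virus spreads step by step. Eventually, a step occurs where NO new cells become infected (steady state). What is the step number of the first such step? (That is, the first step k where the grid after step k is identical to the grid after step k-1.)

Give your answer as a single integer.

Step 0 (initial): 2 infected
Step 1: +7 new -> 9 infected
Step 2: +8 new -> 17 infected
Step 3: +5 new -> 22 infected
Step 4: +2 new -> 24 infected
Step 5: +0 new -> 24 infected

Answer: 5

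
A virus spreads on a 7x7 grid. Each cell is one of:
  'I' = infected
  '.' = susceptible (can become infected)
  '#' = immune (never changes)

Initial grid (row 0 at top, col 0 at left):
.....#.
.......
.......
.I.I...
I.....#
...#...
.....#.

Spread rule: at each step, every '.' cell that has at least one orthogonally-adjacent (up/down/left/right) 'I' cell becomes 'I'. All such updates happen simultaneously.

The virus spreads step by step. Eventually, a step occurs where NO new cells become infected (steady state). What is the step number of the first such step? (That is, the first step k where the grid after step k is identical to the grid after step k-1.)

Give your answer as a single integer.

Step 0 (initial): 3 infected
Step 1: +8 new -> 11 infected
Step 2: +10 new -> 21 infected
Step 3: +11 new -> 32 infected
Step 4: +8 new -> 40 infected
Step 5: +3 new -> 43 infected
Step 6: +2 new -> 45 infected
Step 7: +0 new -> 45 infected

Answer: 7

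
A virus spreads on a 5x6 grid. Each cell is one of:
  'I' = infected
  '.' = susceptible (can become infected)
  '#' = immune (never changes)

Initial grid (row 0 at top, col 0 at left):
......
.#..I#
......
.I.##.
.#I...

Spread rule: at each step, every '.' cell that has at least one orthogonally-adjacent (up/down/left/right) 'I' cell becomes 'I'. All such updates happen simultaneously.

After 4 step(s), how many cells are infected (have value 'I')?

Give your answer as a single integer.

Answer: 25

Derivation:
Step 0 (initial): 3 infected
Step 1: +7 new -> 10 infected
Step 2: +9 new -> 19 infected
Step 3: +4 new -> 23 infected
Step 4: +2 new -> 25 infected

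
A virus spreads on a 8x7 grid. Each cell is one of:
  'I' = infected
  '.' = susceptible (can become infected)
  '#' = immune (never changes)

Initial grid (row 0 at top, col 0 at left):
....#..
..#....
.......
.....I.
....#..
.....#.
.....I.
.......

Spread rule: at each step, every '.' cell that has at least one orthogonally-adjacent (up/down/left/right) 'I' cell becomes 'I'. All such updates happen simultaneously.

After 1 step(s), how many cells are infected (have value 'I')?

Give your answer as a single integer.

Step 0 (initial): 2 infected
Step 1: +7 new -> 9 infected

Answer: 9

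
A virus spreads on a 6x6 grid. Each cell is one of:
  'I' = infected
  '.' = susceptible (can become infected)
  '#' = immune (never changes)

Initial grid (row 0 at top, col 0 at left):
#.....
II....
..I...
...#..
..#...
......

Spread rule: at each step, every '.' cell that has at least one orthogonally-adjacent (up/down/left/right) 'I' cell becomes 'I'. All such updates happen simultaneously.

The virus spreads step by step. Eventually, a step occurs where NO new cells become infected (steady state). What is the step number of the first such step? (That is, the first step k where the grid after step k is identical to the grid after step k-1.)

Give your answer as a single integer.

Answer: 7

Derivation:
Step 0 (initial): 3 infected
Step 1: +6 new -> 9 infected
Step 2: +5 new -> 14 infected
Step 3: +6 new -> 20 infected
Step 4: +6 new -> 26 infected
Step 5: +5 new -> 31 infected
Step 6: +2 new -> 33 infected
Step 7: +0 new -> 33 infected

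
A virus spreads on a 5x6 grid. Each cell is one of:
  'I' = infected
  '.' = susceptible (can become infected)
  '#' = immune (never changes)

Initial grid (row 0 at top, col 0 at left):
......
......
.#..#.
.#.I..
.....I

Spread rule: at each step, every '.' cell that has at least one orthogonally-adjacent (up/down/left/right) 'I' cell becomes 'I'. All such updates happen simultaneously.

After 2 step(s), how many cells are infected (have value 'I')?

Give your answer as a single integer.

Answer: 12

Derivation:
Step 0 (initial): 2 infected
Step 1: +6 new -> 8 infected
Step 2: +4 new -> 12 infected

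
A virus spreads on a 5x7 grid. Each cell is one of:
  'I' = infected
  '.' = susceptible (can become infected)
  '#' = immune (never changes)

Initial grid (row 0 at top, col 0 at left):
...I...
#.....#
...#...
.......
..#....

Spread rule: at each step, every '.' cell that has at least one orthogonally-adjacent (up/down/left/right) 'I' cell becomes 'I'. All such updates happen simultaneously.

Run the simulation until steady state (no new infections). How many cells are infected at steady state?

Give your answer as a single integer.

Answer: 31

Derivation:
Step 0 (initial): 1 infected
Step 1: +3 new -> 4 infected
Step 2: +4 new -> 8 infected
Step 3: +6 new -> 14 infected
Step 4: +4 new -> 18 infected
Step 5: +6 new -> 24 infected
Step 6: +5 new -> 29 infected
Step 7: +2 new -> 31 infected
Step 8: +0 new -> 31 infected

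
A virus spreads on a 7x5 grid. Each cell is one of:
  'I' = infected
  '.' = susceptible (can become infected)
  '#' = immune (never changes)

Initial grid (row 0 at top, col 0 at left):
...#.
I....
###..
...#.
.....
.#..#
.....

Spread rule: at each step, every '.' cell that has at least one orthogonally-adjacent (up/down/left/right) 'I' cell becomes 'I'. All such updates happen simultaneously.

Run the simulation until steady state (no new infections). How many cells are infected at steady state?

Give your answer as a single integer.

Step 0 (initial): 1 infected
Step 1: +2 new -> 3 infected
Step 2: +2 new -> 5 infected
Step 3: +2 new -> 7 infected
Step 4: +2 new -> 9 infected
Step 5: +2 new -> 11 infected
Step 6: +1 new -> 12 infected
Step 7: +1 new -> 13 infected
Step 8: +1 new -> 14 infected
Step 9: +2 new -> 16 infected
Step 10: +4 new -> 20 infected
Step 11: +4 new -> 24 infected
Step 12: +3 new -> 27 infected
Step 13: +1 new -> 28 infected
Step 14: +0 new -> 28 infected

Answer: 28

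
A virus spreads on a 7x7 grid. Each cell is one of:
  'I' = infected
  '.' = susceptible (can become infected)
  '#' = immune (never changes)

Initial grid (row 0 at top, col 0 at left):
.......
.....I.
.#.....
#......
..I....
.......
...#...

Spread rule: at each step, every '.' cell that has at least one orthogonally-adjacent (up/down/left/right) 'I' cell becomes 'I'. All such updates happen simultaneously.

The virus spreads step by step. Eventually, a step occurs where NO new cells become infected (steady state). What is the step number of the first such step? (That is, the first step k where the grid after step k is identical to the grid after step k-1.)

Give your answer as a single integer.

Answer: 7

Derivation:
Step 0 (initial): 2 infected
Step 1: +8 new -> 10 infected
Step 2: +14 new -> 24 infected
Step 3: +9 new -> 33 infected
Step 4: +6 new -> 39 infected
Step 5: +4 new -> 43 infected
Step 6: +3 new -> 46 infected
Step 7: +0 new -> 46 infected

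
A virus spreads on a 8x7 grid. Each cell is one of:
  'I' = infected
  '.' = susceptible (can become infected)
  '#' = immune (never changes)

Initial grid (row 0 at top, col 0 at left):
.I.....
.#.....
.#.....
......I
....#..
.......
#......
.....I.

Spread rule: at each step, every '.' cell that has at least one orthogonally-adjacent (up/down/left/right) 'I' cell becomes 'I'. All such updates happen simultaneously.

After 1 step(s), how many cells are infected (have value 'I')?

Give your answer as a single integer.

Step 0 (initial): 3 infected
Step 1: +8 new -> 11 infected

Answer: 11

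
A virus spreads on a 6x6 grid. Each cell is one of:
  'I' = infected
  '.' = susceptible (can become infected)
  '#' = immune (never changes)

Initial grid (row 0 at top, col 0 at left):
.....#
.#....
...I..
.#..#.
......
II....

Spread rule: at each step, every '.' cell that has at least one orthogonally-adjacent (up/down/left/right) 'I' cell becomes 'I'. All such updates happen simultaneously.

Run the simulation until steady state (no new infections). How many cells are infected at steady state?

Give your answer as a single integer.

Step 0 (initial): 3 infected
Step 1: +7 new -> 10 infected
Step 2: +10 new -> 20 infected
Step 3: +7 new -> 27 infected
Step 4: +4 new -> 31 infected
Step 5: +1 new -> 32 infected
Step 6: +0 new -> 32 infected

Answer: 32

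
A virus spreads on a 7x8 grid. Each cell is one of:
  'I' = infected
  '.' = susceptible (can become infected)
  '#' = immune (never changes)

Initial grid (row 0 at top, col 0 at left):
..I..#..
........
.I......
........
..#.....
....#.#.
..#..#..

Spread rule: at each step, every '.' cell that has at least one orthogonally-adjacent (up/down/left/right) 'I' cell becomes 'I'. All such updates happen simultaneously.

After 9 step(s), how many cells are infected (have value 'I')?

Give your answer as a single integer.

Answer: 48

Derivation:
Step 0 (initial): 2 infected
Step 1: +7 new -> 9 infected
Step 2: +8 new -> 17 infected
Step 3: +5 new -> 22 infected
Step 4: +7 new -> 29 infected
Step 5: +6 new -> 35 infected
Step 6: +6 new -> 41 infected
Step 7: +5 new -> 46 infected
Step 8: +1 new -> 47 infected
Step 9: +1 new -> 48 infected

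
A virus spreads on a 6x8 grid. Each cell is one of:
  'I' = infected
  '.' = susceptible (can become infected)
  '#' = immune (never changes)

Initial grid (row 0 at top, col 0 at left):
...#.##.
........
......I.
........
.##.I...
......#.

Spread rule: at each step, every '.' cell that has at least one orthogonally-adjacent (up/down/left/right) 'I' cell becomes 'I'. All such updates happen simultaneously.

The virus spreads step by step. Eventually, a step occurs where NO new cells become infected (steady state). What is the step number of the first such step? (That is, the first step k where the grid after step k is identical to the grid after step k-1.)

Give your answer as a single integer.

Step 0 (initial): 2 infected
Step 1: +8 new -> 10 infected
Step 2: +9 new -> 19 infected
Step 3: +6 new -> 25 infected
Step 4: +6 new -> 31 infected
Step 5: +4 new -> 35 infected
Step 6: +4 new -> 39 infected
Step 7: +2 new -> 41 infected
Step 8: +1 new -> 42 infected
Step 9: +0 new -> 42 infected

Answer: 9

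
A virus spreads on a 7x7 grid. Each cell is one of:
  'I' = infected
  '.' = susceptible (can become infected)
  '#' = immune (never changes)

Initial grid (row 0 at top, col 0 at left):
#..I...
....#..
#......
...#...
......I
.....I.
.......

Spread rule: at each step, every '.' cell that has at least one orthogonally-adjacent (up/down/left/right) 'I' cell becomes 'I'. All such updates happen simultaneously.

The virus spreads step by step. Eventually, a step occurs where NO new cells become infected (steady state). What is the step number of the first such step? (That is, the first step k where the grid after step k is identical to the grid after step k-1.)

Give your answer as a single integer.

Answer: 7

Derivation:
Step 0 (initial): 3 infected
Step 1: +8 new -> 11 infected
Step 2: +10 new -> 21 infected
Step 3: +11 new -> 32 infected
Step 4: +6 new -> 38 infected
Step 5: +4 new -> 42 infected
Step 6: +3 new -> 45 infected
Step 7: +0 new -> 45 infected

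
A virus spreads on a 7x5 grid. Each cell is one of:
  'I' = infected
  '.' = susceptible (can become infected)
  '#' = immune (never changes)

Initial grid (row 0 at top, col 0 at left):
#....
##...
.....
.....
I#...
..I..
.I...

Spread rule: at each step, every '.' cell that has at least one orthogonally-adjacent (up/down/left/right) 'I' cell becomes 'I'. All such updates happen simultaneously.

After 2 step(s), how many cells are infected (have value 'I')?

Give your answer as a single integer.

Answer: 16

Derivation:
Step 0 (initial): 3 infected
Step 1: +7 new -> 10 infected
Step 2: +6 new -> 16 infected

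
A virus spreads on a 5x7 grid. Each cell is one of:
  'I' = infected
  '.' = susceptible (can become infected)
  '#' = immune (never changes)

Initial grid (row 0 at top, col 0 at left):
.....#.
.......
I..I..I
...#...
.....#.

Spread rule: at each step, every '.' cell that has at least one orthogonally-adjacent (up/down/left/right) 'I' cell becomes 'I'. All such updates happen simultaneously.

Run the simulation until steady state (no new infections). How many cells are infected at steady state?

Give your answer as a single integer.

Answer: 32

Derivation:
Step 0 (initial): 3 infected
Step 1: +9 new -> 12 infected
Step 2: +13 new -> 25 infected
Step 3: +6 new -> 31 infected
Step 4: +1 new -> 32 infected
Step 5: +0 new -> 32 infected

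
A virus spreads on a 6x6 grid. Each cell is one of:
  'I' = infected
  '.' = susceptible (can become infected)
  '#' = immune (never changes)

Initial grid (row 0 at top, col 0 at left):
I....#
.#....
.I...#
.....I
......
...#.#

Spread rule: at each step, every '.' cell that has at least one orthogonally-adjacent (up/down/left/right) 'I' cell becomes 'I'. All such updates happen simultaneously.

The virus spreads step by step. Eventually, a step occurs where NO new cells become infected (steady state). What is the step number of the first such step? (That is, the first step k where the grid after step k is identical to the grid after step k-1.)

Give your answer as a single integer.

Answer: 5

Derivation:
Step 0 (initial): 3 infected
Step 1: +7 new -> 10 infected
Step 2: +9 new -> 19 infected
Step 3: +8 new -> 27 infected
Step 4: +4 new -> 31 infected
Step 5: +0 new -> 31 infected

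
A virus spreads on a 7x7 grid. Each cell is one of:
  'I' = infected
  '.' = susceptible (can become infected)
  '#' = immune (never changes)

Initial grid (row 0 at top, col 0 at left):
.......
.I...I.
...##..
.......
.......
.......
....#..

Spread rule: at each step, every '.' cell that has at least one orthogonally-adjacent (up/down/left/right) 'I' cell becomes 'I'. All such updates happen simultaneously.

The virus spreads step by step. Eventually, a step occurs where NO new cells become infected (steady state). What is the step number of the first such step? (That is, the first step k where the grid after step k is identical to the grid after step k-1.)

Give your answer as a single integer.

Step 0 (initial): 2 infected
Step 1: +8 new -> 10 infected
Step 2: +10 new -> 20 infected
Step 3: +7 new -> 27 infected
Step 4: +7 new -> 34 infected
Step 5: +7 new -> 41 infected
Step 6: +4 new -> 45 infected
Step 7: +1 new -> 46 infected
Step 8: +0 new -> 46 infected

Answer: 8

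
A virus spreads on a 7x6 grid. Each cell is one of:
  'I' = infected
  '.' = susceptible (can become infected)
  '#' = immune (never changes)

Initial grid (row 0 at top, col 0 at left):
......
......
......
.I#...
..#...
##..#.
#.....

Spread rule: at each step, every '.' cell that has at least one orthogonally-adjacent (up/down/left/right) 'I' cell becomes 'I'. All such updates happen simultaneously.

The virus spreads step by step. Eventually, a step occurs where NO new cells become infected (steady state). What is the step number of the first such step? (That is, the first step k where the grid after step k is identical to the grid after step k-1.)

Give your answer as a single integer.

Answer: 10

Derivation:
Step 0 (initial): 1 infected
Step 1: +3 new -> 4 infected
Step 2: +4 new -> 8 infected
Step 3: +4 new -> 12 infected
Step 4: +5 new -> 17 infected
Step 5: +5 new -> 22 infected
Step 6: +5 new -> 27 infected
Step 7: +4 new -> 31 infected
Step 8: +3 new -> 34 infected
Step 9: +2 new -> 36 infected
Step 10: +0 new -> 36 infected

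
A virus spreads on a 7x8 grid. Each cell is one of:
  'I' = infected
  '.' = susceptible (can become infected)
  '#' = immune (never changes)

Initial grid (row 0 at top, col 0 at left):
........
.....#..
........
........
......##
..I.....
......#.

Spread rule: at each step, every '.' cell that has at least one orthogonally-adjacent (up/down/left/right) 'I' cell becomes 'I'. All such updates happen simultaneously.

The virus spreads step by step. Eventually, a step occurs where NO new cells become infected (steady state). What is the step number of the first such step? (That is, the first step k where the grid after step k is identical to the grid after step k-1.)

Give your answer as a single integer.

Answer: 11

Derivation:
Step 0 (initial): 1 infected
Step 1: +4 new -> 5 infected
Step 2: +7 new -> 12 infected
Step 3: +8 new -> 20 infected
Step 4: +8 new -> 28 infected
Step 5: +7 new -> 35 infected
Step 6: +7 new -> 42 infected
Step 7: +4 new -> 46 infected
Step 8: +3 new -> 49 infected
Step 9: +2 new -> 51 infected
Step 10: +1 new -> 52 infected
Step 11: +0 new -> 52 infected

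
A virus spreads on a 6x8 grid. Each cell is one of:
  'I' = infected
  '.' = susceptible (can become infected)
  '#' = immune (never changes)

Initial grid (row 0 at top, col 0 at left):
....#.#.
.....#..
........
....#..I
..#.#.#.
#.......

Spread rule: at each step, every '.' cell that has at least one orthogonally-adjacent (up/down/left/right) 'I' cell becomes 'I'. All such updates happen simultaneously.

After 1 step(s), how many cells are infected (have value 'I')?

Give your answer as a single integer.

Answer: 4

Derivation:
Step 0 (initial): 1 infected
Step 1: +3 new -> 4 infected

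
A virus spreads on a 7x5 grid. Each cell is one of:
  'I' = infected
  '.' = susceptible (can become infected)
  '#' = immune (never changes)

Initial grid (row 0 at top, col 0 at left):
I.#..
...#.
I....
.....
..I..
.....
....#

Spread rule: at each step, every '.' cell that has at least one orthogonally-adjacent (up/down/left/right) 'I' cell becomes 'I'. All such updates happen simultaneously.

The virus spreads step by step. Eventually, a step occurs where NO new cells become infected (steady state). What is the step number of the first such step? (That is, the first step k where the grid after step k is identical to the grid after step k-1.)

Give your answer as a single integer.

Step 0 (initial): 3 infected
Step 1: +8 new -> 11 infected
Step 2: +9 new -> 20 infected
Step 3: +7 new -> 27 infected
Step 4: +2 new -> 29 infected
Step 5: +1 new -> 30 infected
Step 6: +1 new -> 31 infected
Step 7: +1 new -> 32 infected
Step 8: +0 new -> 32 infected

Answer: 8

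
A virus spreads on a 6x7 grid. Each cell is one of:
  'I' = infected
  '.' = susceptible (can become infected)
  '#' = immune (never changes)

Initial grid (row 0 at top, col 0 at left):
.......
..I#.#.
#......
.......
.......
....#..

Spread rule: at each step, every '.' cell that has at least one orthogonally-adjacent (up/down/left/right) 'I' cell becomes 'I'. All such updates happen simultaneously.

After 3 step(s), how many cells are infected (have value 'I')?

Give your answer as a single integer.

Step 0 (initial): 1 infected
Step 1: +3 new -> 4 infected
Step 2: +6 new -> 10 infected
Step 3: +6 new -> 16 infected

Answer: 16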